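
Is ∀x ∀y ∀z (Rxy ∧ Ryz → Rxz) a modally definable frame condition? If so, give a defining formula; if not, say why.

Yes — defined by □r → □□r

Yes: it is transitivity, defined by the 4 schema □r → □□r.
Suppose □r→□□r is valid. Take Rxy, Ryz and set V(r)={w : Rxw}. Then □r at x, so □□r at x, so □r at y, so r at z, i.e. Rxz.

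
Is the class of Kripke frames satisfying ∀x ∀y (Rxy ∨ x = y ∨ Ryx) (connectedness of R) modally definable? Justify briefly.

Any modally definable frame class is closed under disjoint unions.
Take 4 disjoint single-world reflexive frames: each is trivially connected, but their disjoint union has 4 worlds with no edge between distinct components, so it is not connected.
So the class is not modally definable.

Not definable by any modal formula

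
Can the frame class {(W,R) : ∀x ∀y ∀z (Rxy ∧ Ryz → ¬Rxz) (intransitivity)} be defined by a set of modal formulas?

Not definable by any modal formula

If a class were modally definable it would be closed under surjective bounded morphisms (Goldblatt–Thomason).
The 3-cycle (worlds 0,1,2 with 0→1→2→0) is intransitive. Mapping every world to a single reflexive point • is a surjective bounded morphism; the reflexive point is not intransitive (R••∧R•• but R••).
So no modal formula (or set of formulas) defines exactly the intransitive frames.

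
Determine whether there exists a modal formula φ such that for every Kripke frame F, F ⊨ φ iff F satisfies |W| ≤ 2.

Not definable by any modal formula

If a class were modally definable it would be closed under disjoint unions (Goldblatt–Thomason).
Any modal formula valid on each of 3 disjoint one-world frames is valid on their disjoint union (validity is preserved under disjoint unions). Each one-world frame has |W|=1≤2, but the union has |W|=3.
So no modal formula (or set of formulas) defines exactly the |W|≤2 frames.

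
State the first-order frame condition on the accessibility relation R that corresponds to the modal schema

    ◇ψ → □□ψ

∀x ∀y ∀z ((xRy ∧ xR²z) → ∃w (y = w ∧ z = w))

This is a Sahlqvist (Geach-type) schema ◇^1□^0ψ → □^2◇^0ψ.
Minimal-valuation argument: fix x; take any y with xR^1y and any z with xR^2z. Set V(ψ) to the set of worlds R-reachable from y in exactly 0 steps. Then □^0ψ holds at y, so the antecedent holds at x; validity forces ◇^0ψ at z, giving a w with zR^0w and yR^0w.
First-order correspondent: ∀x ∀y ∀z ((xRy ∧ xR²z) → ∃w (y = w ∧ z = w)).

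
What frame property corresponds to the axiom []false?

Emptiness of R

□⊥ is valid iff no world has any successor (otherwise □⊥ fails at any world with one).
Conversely, on a frame with emptiness of R the schema holds at every world under every valuation.
So the correspondent is emptiness of R.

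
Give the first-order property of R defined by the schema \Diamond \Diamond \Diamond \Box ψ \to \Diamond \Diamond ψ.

This is a Sahlqvist (Geach-type) schema ◇^3□^1ψ → □^0◇^2ψ.
First-order correspondent: \forall x \forall y (x R^3 y \to \exists w (yRw \wedge x R^2 w)).

\forall x \forall y (x R^3 y \to \exists w (yRw \wedge x R^2 w))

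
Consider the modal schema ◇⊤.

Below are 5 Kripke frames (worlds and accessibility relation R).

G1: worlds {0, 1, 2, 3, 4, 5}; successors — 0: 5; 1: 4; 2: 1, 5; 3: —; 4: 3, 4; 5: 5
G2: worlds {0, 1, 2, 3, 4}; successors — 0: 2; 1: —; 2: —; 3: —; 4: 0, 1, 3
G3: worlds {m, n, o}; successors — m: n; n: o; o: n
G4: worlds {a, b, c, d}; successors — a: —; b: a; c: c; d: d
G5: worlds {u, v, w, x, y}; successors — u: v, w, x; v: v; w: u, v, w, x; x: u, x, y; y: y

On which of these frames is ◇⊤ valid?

G3, G5

The schema corresponds to seriality: ∀x ∃y Rxy.
G1: fails — world 3 has no successor.
G2: fails — world 1 has no successor.
G3: holds.
G4: fails — world a has no successor.
G5: holds.
Valid on: G3, G5.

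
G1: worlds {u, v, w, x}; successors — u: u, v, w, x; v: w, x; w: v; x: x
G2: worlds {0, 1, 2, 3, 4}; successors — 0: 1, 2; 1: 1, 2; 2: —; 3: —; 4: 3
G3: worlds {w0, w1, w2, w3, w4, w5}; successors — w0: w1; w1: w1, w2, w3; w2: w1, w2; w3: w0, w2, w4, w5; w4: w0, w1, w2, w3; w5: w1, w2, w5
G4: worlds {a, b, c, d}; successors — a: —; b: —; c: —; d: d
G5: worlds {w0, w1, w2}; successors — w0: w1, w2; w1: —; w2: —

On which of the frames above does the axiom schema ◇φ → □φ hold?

G4

This is the axiom for partial functionality; its first-order frame correspondent is ∀x ∀y ∀z (Rxy ∧ Rxz → y = z).
G1: fails — u sees both u and v.
G2: fails — 0 sees both 1 and 2.
G3: fails — w1 sees both w1 and w2.
G4: ✓.
G5: fails — w0 sees both w1 and w2.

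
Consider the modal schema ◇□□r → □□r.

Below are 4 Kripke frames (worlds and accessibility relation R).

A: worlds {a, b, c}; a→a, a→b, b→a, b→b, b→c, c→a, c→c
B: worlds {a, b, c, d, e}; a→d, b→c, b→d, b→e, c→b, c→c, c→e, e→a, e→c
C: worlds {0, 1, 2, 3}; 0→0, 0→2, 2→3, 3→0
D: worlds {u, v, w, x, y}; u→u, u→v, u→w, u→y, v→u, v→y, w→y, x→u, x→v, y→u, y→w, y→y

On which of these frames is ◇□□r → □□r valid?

A

The schema corresponds to a generalized confluence (Geach) condition: ∀x ∀y ∀z ((xRy ∧ xR²z) → ∃w (yR²w ∧ z = w)).
A: ✓.
B: fails — bRd, bR²a but no w with dR²w and a=w.
C: fails — 0R2, 0R²2 but no w with 2R²w and 2=w.
D: fails — uRw, uR²v but no t with wR²t and v=t.
Valid on: A.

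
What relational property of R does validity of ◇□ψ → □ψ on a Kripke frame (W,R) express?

Replacing ψ by ¬ψ and contraposing gives the equivalent schema ◇ψ → □◇ψ.
Suppose ◇ψ→□◇ψ is valid. Take Rxy, Rxz and set V(ψ)={y}. Then ◇ψ at x, so □◇ψ at x, so ◇ψ at z, so some w with Rzw has ψ; w=y, i.e. Rzy. By symmetry of the argument, Ryz.

the Euclidean property: ∀x ∀y ∀z (Rxy ∧ Rxz → Ryz)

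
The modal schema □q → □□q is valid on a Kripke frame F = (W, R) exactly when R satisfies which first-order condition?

Suppose □q→□□q is valid. Take Rxy, Ryz and set V(q)={w : Rxw}. Then □q at x, so □□q at x, so □q at y, so q at z, i.e. Rxz.

Transitivity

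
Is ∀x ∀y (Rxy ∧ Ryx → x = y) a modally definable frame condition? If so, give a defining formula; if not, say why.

Modal frame validity is preserved under surjective bounded morphisms.
The 6-cycle (worlds 0,1,2,3,4,5 with 0→1→2→3→4→5→0) is antisymmetric. Sending even-indexed worlds to • and odd-indexed worlds to ∘ is a surjective bounded morphism onto the two-world frame with •↔∘, which is not antisymmetric.
So the class is not modally definable.

Not definable by any modal formula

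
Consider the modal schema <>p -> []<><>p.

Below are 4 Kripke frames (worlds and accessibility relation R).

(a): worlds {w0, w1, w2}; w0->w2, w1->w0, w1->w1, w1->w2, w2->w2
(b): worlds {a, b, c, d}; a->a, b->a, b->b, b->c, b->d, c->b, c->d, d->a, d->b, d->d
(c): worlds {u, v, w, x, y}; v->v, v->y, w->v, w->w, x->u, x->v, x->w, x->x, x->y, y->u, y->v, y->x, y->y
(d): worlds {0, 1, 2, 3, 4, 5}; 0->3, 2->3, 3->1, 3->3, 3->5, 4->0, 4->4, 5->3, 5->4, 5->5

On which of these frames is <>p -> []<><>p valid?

The schema corresponds to a generalized confluence (Geach) condition: forall x forall y forall z ((xRy & xRz) -> exists w (y = w & z R^2 w)).
(a): fails — w1Rw0, w1Rw0 but no w with w0=w and w0R²w.
(b): fails — bRb, bRa but no w with b=w and aR²w.
(c): fails — wRw, wRv but no t with w=t and vR²t.
(d): fails — 3R1, 3R1 but no w with 1=w and 1R²w.

none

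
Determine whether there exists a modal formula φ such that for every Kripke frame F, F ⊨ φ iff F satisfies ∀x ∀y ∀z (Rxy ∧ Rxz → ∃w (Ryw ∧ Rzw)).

The condition is convergence. A defining modal formula is ◇□q → □◇q.

Definable; ◇□q → □◇q defines it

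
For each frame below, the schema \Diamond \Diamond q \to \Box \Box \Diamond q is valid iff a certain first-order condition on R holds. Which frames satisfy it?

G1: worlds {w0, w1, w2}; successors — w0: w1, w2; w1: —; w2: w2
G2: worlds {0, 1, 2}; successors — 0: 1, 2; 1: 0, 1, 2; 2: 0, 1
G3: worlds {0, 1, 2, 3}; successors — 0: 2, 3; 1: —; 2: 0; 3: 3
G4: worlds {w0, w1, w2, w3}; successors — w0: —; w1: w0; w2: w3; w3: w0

The schema corresponds to a generalized confluence (Geach) condition: \forall x \forall y \forall z ((x R^2 y \wedge x R^2 z) \to \exists w (y = w \wedge zRw)).
G1: condition met.
G2: fails — 0R²0, 0R²0 but no w with 0=w and 0Rw.
G3: fails — 0R²0, 0R²0 but no w with 0=w and 0Rw.
G4: fails — w2R²w0, w2R²w0 but no w with w0=w and w0Rw.
Valid on: G1.

G1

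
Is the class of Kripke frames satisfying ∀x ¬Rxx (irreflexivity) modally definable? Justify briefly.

Not definable by any modal formula

Any modally definable frame class is closed under surjective bounded morphisms.
The 5-cycle (worlds w0,w1,w2,w3,w4 with w0→w1→w2→w3→w4→w0) is irreflexive, and the map sending every world to a single reflexive point • is a surjective bounded morphism (forth: every edge maps to (•,•); back: every world has a successor). So any modal formula valid on the 5-cycle is also valid on the reflexive point, which is not irreflexive.
So no modal formula (or set of formulas) defines exactly the irreflexive frames.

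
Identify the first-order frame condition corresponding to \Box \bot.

□⊥ is valid iff no world has any successor (otherwise □⊥ fails at any world with one).
Conversely, any frame satisfying \forall x \forall y \neg Rxy validates the schema.
So the correspondent is emptiness of R.

emptiness of R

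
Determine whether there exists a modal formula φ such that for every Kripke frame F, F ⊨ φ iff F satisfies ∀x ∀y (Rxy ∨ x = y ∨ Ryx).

No — not modally definable

If a class were modally definable it would be closed under disjoint unions (Goldblatt–Thomason).
Take 4 disjoint single-world reflexive frames: each is trivially connected, but their disjoint union has 4 worlds with no edge between distinct components, so it is not connected.
Hence connectedness of R is not modally definable.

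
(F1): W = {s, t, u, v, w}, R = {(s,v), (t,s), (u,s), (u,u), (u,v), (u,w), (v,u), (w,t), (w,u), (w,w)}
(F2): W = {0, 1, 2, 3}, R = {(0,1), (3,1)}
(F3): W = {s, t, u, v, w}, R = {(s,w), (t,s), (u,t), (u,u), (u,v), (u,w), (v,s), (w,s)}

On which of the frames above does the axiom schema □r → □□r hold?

The schema corresponds to transitivity: ∀x ∀y ∀z (Rxy ∧ Ryz → Rxz).
(F1): fails — Rwt and Rts but not Rws.
(F2): condition met.
(F3): fails — Ruv and Rvs but not Rus.
Valid on: (F2).

(F2)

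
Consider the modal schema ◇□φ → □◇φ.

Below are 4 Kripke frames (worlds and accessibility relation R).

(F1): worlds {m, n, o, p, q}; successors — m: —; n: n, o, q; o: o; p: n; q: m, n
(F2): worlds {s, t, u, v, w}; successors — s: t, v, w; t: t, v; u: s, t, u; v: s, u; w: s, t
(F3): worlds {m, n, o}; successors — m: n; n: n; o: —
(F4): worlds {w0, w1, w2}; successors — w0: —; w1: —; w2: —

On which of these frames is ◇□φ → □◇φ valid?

This is the axiom for convergence; its first-order frame correspondent is ∀x ∀y ∀z (Rxy ∧ Rxz → ∃w (Ryw ∧ Rzw)).
(F1): fails — Rno and Rnq but o and q have no common successor.
(F2): fails — Rsv and Rst but v and t have no common successor.
(F3): satisfies the condition.
(F4): satisfies the condition.

(F3), (F4)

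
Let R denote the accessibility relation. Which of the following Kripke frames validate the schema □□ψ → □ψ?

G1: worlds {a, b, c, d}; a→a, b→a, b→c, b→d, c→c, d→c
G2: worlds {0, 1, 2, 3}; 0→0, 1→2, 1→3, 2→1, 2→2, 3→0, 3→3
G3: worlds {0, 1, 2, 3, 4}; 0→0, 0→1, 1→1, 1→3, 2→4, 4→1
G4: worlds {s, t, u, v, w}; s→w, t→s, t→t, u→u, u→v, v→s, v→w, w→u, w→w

G2

Frame correspondent (Sahlqvist): ∀x ∀y (Rxy → ∃z (Rxz ∧ Rzy)) — i.e. density.
G1: fails — Rbd but no z with Rbz and Rzd.
G2: ✓.
G3: fails — R24 but no z with R2z and Rz4.
G4: fails — Rvs but no z with Rvz and Rzs.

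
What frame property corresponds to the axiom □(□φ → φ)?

Shift-reflexivity

This is the T□ axiom.
It corresponds to shift-reflexivity: ∀x ∀y (Rxy → Ryy).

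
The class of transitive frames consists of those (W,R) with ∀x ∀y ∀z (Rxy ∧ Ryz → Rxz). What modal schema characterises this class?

□q → □□q

A defining formula is □q → □□q (the 4 axiom).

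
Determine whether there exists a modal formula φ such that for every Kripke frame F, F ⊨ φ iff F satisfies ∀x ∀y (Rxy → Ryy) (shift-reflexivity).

Yes: it is shift-reflexivity, defined by the T□ schema □(□p → p).

Definable; □(□p → p) defines it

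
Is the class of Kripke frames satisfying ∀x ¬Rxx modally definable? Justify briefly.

Modal frame validity is preserved under surjective bounded morphisms.
The 2-cycle (worlds w0,w1 with w0→w1→w0) is irreflexive, and the map sending every world to a single reflexive point • is a surjective bounded morphism (forth: every edge maps to (•,•); back: every world has a successor). So any modal formula valid on the 2-cycle is also valid on the reflexive point, which is not irreflexive.
So no modal formula (or set of formulas) defines exactly the irreflexive frames.

Not definable by any modal formula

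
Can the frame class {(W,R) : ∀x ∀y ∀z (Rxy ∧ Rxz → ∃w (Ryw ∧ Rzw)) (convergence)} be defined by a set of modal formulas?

Yes, by ◇□p → □◇p

The condition is convergence. A defining modal formula is ◇□p → □◇p.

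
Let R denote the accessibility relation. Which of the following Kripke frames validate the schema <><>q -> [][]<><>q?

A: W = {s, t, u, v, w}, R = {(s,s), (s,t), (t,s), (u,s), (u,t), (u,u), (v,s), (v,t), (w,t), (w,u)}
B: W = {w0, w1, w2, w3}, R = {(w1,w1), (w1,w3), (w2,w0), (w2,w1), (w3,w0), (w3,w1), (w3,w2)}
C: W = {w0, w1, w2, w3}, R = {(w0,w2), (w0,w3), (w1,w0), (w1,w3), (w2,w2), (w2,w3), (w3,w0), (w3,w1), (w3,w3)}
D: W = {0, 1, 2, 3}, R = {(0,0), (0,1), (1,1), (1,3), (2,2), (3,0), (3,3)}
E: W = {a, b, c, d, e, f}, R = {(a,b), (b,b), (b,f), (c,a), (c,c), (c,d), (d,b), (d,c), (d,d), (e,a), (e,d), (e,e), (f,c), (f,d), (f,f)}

Frame correspondent (Sahlqvist): forall x forall y forall z ((x R^2 y & x R^2 z) -> exists w (y = w & z R^2 w)) — i.e. a generalized confluence (Geach) condition.
A: fails — uR²u, uR²s but no w* with u=w* and sR²w*.
B: fails — w1R²w0, w1R²w0 but no w with w0=w and w0R²w.
C: condition met.
D: condition met.
E: fails — bR²f, bR²c but no w with f=w and cR²w.

C, D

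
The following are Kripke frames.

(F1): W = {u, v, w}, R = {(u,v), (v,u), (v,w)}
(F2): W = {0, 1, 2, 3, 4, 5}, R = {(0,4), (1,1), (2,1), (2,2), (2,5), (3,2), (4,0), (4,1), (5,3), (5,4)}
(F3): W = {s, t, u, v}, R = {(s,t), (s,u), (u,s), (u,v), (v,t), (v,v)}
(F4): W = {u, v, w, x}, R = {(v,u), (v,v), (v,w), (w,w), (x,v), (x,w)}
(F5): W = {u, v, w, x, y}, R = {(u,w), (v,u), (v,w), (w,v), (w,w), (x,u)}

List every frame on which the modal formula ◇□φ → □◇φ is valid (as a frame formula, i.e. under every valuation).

(F5)

This is the axiom for convergence; its first-order frame correspondent is ∀x ∀y ∀z (Rxy ∧ Rxz → ∃w (Ryw ∧ Rzw)).
(F1): fails — Rvu and Rvw but u and w have no common successor.
(F2): fails — R25 and R22 but 5 and 2 have no common successor.
(F3): fails — Rsu and Rst but u and t have no common successor.
(F4): fails — Rvv and Rvu but v and u have no common successor.
(F5): holds.
Valid on: (F5).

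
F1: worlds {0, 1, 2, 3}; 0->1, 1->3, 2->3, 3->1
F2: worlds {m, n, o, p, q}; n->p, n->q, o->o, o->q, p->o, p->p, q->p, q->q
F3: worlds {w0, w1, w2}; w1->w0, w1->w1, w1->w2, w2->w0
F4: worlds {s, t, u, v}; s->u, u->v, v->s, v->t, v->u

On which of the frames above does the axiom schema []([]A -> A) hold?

F2

The schema corresponds to shift-reflexivity: forall x forall y (Rxy -> Ryy).
F1: fails — R01 but not R11.
F2: ✓.
F3: fails — Rw1w2 but not Rw2w2.
F4: fails — Ruv but not Rvv.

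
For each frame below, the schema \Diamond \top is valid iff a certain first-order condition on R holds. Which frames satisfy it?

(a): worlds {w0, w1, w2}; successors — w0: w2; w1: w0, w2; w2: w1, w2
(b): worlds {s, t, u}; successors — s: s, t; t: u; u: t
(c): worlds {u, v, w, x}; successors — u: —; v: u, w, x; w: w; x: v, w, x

(a), (b)

The schema corresponds to seriality: \forall x \exists y Rxy.
(a): holds.
(b): holds.
(c): fails — world u has no successor.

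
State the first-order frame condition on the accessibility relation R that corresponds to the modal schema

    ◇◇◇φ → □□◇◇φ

This is a Sahlqvist (Geach-type) schema ◇^3□^0φ → □^2◇^2φ.
Minimal-valuation argument: fix x; take any y with xR^3y and any z with xR^2z. Set V(φ) to the set of worlds R-reachable from y in exactly 0 steps. Then □^0φ holds at y, so the antecedent holds at x; validity forces ◇^2φ at z, giving a w with zR^2w and yR^0w.
First-order correspondent: ∀x ∀y ∀z ((xR³y ∧ xR²z) → ∃w (y = w ∧ zR²w)).

∀x ∀y ∀z ((xR³y ∧ xR²z) → ∃w (y = w ∧ zR²w))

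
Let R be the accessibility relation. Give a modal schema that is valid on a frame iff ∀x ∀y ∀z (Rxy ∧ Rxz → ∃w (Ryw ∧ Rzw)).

This is convergence; the standard corresponding axiom is .2: ◇□s → □◇s.

◇□s → □◇s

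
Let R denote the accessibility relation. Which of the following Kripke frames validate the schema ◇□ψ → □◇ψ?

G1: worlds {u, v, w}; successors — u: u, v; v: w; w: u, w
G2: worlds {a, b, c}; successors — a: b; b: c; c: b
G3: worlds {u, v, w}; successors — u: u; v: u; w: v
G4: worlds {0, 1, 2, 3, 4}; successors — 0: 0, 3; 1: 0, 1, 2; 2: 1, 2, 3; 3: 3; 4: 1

G2, G3

Frame correspondent (Sahlqvist): ∀x ∀y ∀z (Rxy ∧ Rxz → ∃w (Ryw ∧ Rzw)) — i.e. convergence.
G1: fails — Ruv and Ruu but v and u have no common successor.
G2: holds.
G3: holds.
G4: fails — R23 and R21 but 3 and 1 have no common successor.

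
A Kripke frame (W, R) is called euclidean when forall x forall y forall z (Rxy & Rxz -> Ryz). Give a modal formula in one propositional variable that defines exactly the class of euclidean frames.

A defining formula is ◇ψ → □◇ψ (the 5 axiom).
Suppose ◇ψ→□◇ψ is valid. Take Rxy, Rxz and set V(ψ)={y}. Then ◇ψ at x, so □◇ψ at x, so ◇ψ at z, so some w with Rzw has ψ; w=y, i.e. Rzy. By symmetry of the argument, Ryz.

◇ψ → □◇ψ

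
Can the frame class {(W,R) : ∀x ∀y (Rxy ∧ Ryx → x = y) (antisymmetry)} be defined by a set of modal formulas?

No

Modal frame validity is preserved under surjective bounded morphisms.
The 4-cycle (worlds a,b,c,d with a→b→c→d→a) is antisymmetric. Sending even-indexed worlds to • and odd-indexed worlds to ∘ is a surjective bounded morphism onto the two-world frame with •↔∘, which is not antisymmetric.
Hence antisymmetry is not modally definable.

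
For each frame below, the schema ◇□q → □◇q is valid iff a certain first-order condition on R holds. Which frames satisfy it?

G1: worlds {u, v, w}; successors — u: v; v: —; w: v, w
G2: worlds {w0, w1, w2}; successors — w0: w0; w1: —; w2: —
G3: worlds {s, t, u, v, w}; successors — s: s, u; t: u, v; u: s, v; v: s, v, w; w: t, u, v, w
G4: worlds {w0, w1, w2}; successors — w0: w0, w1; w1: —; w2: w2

G2, G3

The schema corresponds to convergence: ∀x ∀y ∀z (Rxy ∧ Rxz → ∃w (Ryw ∧ Rzw)).
G1: fails — Ruv and Ruv but v and v have no common successor.
G2: satisfies the condition.
G3: satisfies the condition.
G4: fails — Rw0w1 and Rw0w1 but w1 and w1 have no common successor.
Valid on: G2, G3.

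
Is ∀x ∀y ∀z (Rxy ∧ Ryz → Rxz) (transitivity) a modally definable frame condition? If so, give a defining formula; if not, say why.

Yes, by □q → □□q

Yes: it is transitivity, defined by the 4 schema □q → □□q.
Suppose □q→□□q is valid. Take Rxy, Ryz and set V(q)={w : Rxw}. Then □q at x, so □□q at x, so □q at y, so q at z, i.e. Rxz.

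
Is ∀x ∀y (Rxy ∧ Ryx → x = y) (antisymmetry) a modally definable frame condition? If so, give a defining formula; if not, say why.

Not modally definable

Any modally definable frame class is closed under surjective bounded morphisms.
The 6-cycle (worlds a,b,c,d,e,f with a→b→c→d→e→f→a) is antisymmetric. Sending even-indexed worlds to a and odd-indexed worlds to b is a surjective bounded morphism onto the two-world frame with a↔b, which is not antisymmetric.
So no modal formula (or set of formulas) defines exactly the antisymmetric frames.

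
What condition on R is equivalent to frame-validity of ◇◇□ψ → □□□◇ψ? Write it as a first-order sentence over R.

∀x ∀y ∀z ((xR²y ∧ xR³z) → ∃w (yRw ∧ zRw))

This is a Sahlqvist (Geach-type) schema ◇^2□^1ψ → □^3◇^1ψ.
Minimal-valuation argument: fix x; take any y with xR^2y and any z with xR^3z. Set V(ψ) to the set of worlds R-reachable from y in exactly 1 step. Then □^1ψ holds at y, so the antecedent holds at x; validity forces ◇^1ψ at z, giving a w with zR^1w and yR^1w.
First-order correspondent: ∀x ∀y ∀z ((xR²y ∧ xR³z) → ∃w (yRw ∧ zRw)).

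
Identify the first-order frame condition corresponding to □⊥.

Emptiness of R

□⊥ is valid iff no world has any successor (otherwise □⊥ fails at any world with one).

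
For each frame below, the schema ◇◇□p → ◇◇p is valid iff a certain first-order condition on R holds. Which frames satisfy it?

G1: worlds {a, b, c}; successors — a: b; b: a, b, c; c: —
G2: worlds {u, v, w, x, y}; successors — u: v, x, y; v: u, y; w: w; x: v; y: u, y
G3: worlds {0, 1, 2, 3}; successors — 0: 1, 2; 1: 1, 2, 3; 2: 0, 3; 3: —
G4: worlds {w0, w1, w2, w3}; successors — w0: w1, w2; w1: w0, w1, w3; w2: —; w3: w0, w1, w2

The schema corresponds to a generalized confluence (Geach) condition: ∀x ∀y (xR²y → ∃w (yRw ∧ xR²w)).
G1: fails — aR²c but no w with cRw and aR²w.
G2: condition met.
G3: fails — 0R²3 but no w with 3Rw and 0R²w.
G4: fails — w1R²w2 but no w with w2Rw and w1R²w.
Valid on: G2.

G2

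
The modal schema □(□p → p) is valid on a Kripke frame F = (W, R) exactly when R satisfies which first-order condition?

shift-reflexivity: ∀x ∀y (Rxy → Ryy)

Suppose □(□p→p) is valid. Take Rxy and set V(p)={w : Ryw}. Then at y, □p holds; since □(□p→p) at x, □p→p at y, so p at y, i.e. Ryy.
Conversely, any frame satisfying ∀x ∀y (Rxy → Ryy) validates the schema.
So the correspondent is shift-reflexivity.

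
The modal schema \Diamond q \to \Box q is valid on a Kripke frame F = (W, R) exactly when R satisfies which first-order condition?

partial functionality: \forall x \forall y \forall z (Rxy \wedge Rxz \to y = z)

Suppose ◇q→□q is valid. Take Rxy, Rxz and set V(q)={y}. Then ◇q at x, so □q at x, so q at z, i.e. z=y.
The converse is a direct semantic check.
Frame condition: \forall x \forall y \forall z (Rxy \wedge Rxz \to y = z).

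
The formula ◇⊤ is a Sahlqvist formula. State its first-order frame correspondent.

Seriality

This is a form of the D axiom.
It corresponds to seriality: ∀x ∃y Rxy.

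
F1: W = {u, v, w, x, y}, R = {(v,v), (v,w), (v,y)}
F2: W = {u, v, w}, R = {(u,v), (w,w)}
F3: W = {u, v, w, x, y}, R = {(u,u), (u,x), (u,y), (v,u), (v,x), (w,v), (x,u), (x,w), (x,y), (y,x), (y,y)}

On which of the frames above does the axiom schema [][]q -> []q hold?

This is the axiom for density; its first-order frame correspondent is forall x forall y (Rxy -> exists z (Rxz & Rzy)).
F1: satisfies the condition.
F2: fails — Ruv but no z with Ruz and Rzv.
F3: fails — Rxw but no z with Rxz and Rzw.
Valid on: F1.

F1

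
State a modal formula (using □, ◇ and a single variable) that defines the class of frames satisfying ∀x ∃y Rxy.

□r → ◇r

This is seriality; the standard corresponding axiom is D: □r → ◇r.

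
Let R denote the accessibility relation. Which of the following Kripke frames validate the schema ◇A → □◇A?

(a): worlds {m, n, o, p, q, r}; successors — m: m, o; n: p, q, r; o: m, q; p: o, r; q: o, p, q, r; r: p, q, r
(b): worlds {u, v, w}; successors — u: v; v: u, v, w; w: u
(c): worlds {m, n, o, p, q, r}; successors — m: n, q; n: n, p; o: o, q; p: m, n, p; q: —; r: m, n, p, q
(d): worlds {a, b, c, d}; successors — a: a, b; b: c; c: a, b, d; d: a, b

none

The schema corresponds to the Euclidean property: ∀x ∀y ∀z (Rxy ∧ Rxz → Ryz).
(a): fails — Rmo and Rmo but not Roo.
(b): fails — Rvw and Rvv but not Rwv.
(c): fails — Rmq and Rmq but not Rqq.
(d): fails — Rab and Rab but not Rbb.
Valid on no frame.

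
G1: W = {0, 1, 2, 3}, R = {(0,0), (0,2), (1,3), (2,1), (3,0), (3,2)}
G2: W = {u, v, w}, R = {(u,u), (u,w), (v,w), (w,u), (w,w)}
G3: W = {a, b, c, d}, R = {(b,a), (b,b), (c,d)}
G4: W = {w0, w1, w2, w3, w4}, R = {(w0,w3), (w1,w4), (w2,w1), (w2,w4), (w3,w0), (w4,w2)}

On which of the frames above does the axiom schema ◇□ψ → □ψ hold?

G2

The schema corresponds to the Euclidean property: ∀x ∀y ∀z (Rxy ∧ Rxz → Ryz).
G1: fails — R02 and R00 but not R20.
G2: holds.
G3: fails — Rba and Rba but not Raa.
G4: fails — Rw0w3 and Rw0w3 but not Rw3w3.
Valid on: G2.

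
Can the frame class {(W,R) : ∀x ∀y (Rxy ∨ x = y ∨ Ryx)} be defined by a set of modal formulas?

Not modally definable

Modal frame validity is preserved under disjoint unions.
Take 2 disjoint single-world reflexive frames: each is trivially connected, but their disjoint union has 2 worlds with no edge between distinct components, so it is not connected.
Hence connectedness of R is not modally definable.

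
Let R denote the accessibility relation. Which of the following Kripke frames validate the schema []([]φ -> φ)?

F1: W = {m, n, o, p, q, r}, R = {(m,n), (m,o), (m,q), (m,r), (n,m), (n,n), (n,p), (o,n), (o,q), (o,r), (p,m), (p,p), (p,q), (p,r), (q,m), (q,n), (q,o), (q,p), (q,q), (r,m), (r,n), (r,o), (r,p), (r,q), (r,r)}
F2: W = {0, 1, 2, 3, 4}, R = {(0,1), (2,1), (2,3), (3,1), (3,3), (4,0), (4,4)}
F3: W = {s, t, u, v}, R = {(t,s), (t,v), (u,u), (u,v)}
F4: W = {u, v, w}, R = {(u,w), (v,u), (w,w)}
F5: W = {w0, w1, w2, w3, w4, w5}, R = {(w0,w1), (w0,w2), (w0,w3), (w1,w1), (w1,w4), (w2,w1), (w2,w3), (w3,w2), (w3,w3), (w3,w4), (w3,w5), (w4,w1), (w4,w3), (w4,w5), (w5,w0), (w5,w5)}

none

Frame correspondent (Sahlqvist): forall x forall y (Rxy -> Ryy) — i.e. shift-reflexivity.
F1: fails — Rpm but not Rmm.
F2: fails — R31 but not R11.
F3: fails — Ruv but not Rvv.
F4: fails — Rvu but not Ruu.
F5: fails — Rw3w2 but not Rw2w2.
Valid on no frame.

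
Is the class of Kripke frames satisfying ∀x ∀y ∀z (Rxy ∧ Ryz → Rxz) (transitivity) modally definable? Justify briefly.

The condition is transitivity. A defining modal formula is □q → □□q.
Suppose □q→□□q is valid. Take Rxy, Ryz and set V(q)={w : Rxw}. Then □q at x, so □□q at x, so □q at y, so q at z, i.e. Rxz.

Yes — defined by □q → □□q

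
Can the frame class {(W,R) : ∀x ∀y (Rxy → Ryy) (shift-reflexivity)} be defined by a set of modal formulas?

Definable; □(□q → q) defines it

The condition is shift-reflexivity. A defining modal formula is □(□q → q).
Suppose □(□q→q) is valid. Take Rxy and set V(q)={w : Ryw}. Then at y, □q holds; since □(□q→q) at x, □q→q at y, so q at y, i.e. Ryy.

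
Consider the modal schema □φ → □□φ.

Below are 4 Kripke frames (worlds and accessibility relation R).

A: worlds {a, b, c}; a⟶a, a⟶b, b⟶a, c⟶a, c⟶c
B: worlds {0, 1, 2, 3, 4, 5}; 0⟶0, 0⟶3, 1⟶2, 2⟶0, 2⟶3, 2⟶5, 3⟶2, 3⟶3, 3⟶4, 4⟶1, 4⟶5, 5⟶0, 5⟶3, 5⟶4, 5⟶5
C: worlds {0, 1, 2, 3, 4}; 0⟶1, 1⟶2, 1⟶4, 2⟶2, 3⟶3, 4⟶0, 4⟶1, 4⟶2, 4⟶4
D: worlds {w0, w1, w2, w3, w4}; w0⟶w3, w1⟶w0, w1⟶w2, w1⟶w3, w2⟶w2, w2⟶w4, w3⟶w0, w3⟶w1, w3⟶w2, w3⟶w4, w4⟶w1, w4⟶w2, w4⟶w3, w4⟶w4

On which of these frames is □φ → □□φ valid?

none

Frame correspondent (Sahlqvist): ∀x ∀y ∀z (Rxy ∧ Ryz → Rxz) — i.e. transitivity.
A: fails — Rba and Rab but not Rbb.
B: fails — R34 and R45 but not R35.
C: fails — R01 and R12 but not R02.
D: fails — Rw1w2 and Rw2w4 but not Rw1w4.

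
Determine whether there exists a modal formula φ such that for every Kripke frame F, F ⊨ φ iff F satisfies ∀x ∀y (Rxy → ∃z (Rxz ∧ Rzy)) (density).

Yes, by □□p → □p

This is a Sahlqvist condition; the C4 axiom □□p → □p defines it.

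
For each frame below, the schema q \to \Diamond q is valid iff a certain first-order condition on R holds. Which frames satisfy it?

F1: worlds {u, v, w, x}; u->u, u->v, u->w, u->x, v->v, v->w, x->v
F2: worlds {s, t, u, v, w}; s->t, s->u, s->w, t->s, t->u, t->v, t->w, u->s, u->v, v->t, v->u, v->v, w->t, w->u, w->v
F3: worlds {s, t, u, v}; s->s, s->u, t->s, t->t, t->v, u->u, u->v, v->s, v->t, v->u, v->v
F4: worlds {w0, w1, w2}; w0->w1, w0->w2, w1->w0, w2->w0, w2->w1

The schema corresponds to reflexivity: \forall x Rxx.
F1: fails — world w does not see itself.
F2: fails — world s does not see itself.
F3: ✓.
F4: fails — world w0 does not see itself.

F3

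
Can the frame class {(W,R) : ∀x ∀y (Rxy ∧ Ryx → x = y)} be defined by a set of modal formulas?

Not definable by any modal formula

If a class were modally definable it would be closed under surjective bounded morphisms (Goldblatt–Thomason).
The 8-cycle (worlds a,b,c,d,e,f,g,h with a→b→c→d→e→f→g→h→a) is antisymmetric. Sending even-indexed worlds to a and odd-indexed worlds to b is a surjective bounded morphism onto the two-world frame with a↔b, which is not antisymmetric.
Hence antisymmetry is not modally definable.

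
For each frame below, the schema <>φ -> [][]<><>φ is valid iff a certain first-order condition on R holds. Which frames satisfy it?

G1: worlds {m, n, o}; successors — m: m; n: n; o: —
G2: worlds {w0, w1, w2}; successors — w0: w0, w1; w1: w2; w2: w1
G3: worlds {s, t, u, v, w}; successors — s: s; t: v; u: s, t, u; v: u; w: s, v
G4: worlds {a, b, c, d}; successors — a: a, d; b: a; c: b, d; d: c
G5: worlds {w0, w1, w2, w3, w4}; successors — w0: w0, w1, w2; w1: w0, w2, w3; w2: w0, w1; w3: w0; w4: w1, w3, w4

The schema corresponds to a generalized confluence (Geach) condition: forall x forall y forall z ((xRy & x R^2 z) -> exists w (y = w & z R^2 w)).
G1: holds.
G2: fails — w0Rw0, w0R²w1 but no w with w0=w and w1R²w.
G3: fails — uRs, uR²t but no w* with s=w* and tR²w*.
G4: fails — aRa, aR²d but no w with a=w and dR²w.
G5: fails — w1Rw3, w1R²w1 but no w with w3=w and w1R²w.

G1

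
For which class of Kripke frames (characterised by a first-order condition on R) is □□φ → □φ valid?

Suppose □□φ→□φ is valid. Take Rxy and set V(φ)={w : xR²w}. Then □□φ at x, so □φ at x, so φ at y, i.e. ∃z(Rxz∧Rzy).
Conversely, any frame satisfying ∀x ∀y (Rxy → ∃z (Rxz ∧ Rzy)) validates the schema.
Frame condition: ∀x ∀y (Rxy → ∃z (Rxz ∧ Rzy)).

density: ∀x ∀y (Rxy → ∃z (Rxz ∧ Rzy))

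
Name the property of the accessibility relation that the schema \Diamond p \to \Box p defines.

partial functionality: \forall x \forall y \forall z (Rxy \wedge Rxz \to y = z)

Suppose ◇p→□p is valid. Take Rxy, Rxz and set V(p)={y}. Then ◇p at x, so □p at x, so p at z, i.e. z=y.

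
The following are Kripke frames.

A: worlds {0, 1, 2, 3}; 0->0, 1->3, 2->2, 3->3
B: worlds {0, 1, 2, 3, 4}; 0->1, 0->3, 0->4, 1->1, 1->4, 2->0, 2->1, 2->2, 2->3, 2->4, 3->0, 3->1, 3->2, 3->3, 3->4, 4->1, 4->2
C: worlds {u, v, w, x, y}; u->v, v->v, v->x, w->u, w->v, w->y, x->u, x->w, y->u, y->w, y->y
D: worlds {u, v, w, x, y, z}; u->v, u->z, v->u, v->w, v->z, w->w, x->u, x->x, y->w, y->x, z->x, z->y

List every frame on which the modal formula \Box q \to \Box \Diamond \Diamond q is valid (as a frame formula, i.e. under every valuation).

A, B

Frame correspondent (Sahlqvist): \forall x \forall z (xRz \to \exists w (xRw \wedge z R^2 w)) — i.e. a generalized confluence (Geach) condition.
A: holds.
B: holds.
C: fails — xRu but no t with xRt and uR²t.
D: fails — uRz but no t with uRt and zR²t.
Valid on: A, B.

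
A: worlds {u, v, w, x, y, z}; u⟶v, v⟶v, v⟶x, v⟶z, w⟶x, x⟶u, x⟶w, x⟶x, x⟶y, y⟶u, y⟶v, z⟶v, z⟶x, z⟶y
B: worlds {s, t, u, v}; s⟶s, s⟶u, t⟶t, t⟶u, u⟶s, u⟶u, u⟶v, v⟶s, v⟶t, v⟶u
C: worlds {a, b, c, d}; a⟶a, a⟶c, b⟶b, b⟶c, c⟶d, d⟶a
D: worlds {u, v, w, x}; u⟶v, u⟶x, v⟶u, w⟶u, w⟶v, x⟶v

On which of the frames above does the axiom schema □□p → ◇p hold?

A, B

The schema corresponds to a generalized confluence (Geach) condition: ∀x ∃w (xR²w ∧ xRw).
A: holds.
B: holds.
C: fails — at c but no w with cR²w and cRw.
D: fails — at v but no t with vR²t and vRt.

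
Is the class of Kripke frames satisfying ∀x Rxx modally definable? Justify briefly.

Yes: it is reflexivity, defined by the T schema □p → p.
Suppose □p→p is valid. At any x set V(p)={w : Rxw}. Then □p holds at x, so p holds at x, i.e. Rxx.

Yes, by □p → p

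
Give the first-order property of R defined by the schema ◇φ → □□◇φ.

∀x ∀y ∀z ((xRy ∧ xR²z) → ∃w (y = w ∧ zRw))

This is a Sahlqvist (Geach-type) schema ◇^1□^0φ → □^2◇^1φ.
Minimal-valuation argument: fix x; take any y with xR^1y and any z with xR^2z. Set V(φ) to the set of worlds R-reachable from y in exactly 0 steps. Then □^0φ holds at y, so the antecedent holds at x; validity forces ◇^1φ at z, giving a w with zR^1w and yR^0w.
First-order correspondent: ∀x ∀y ∀z ((xRy ∧ xR²z) → ∃w (y = w ∧ zRw)).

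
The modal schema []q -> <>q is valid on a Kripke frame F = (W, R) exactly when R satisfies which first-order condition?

Suppose □q→◇q is valid. At any x set V(q)=W. Then □q at x, so ◇q at x, so x has a successor.
Conversely, any frame satisfying forall x exists y Rxy validates the schema.
Frame condition: forall x exists y Rxy.

seriality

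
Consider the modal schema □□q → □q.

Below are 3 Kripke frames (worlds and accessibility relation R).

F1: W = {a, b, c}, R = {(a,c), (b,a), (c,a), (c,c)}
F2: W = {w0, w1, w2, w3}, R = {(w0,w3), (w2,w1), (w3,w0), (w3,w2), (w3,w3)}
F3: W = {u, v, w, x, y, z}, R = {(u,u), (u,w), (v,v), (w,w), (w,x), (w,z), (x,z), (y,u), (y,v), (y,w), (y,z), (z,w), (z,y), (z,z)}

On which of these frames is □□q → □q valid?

The schema corresponds to density: ∀x ∀y (Rxy → ∃z (Rxz ∧ Rzy)).
F1: fails — Rba but no z with Rbz and Rza.
F2: fails — Rw2w1 but no z with Rw2z and Rzw1.
F3: satisfies the condition.
Valid on: F3.

F3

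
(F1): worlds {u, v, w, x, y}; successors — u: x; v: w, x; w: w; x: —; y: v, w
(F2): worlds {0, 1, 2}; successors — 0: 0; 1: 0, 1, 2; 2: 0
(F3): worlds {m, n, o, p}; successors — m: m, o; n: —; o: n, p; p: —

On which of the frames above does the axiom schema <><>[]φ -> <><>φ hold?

This is the axiom for a generalized confluence (Geach) condition; its first-order frame correspondent is forall x forall y (x R^2 y -> exists w (yRw & x R^2 w)).
(F1): fails — yR²x but no t with xRt and yR²t.
(F2): ✓.
(F3): fails — mR²n but no w with nRw and mR²w.

(F2)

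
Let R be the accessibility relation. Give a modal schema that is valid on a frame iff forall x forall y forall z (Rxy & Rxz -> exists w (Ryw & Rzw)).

The condition is convergence. The .2 schema ◇□q → □◇q defines it.
Suppose ◇□q→□◇q is valid. Take Rxy, Rxz and set V(q)={w : Ryw}. Then □q at y so ◇□q at x, so □◇q at x, so ◇q at z, giving w with Rzw and Ryw.

◇□q → □◇q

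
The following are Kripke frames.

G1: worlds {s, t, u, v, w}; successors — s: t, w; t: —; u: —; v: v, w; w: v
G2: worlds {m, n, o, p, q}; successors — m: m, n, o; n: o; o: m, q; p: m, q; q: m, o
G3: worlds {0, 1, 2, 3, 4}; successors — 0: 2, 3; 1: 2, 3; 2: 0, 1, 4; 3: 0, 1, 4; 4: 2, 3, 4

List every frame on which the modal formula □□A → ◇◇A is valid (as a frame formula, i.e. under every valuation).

G2, G3

Frame correspondent (Sahlqvist): ∀x ∃w (xR²w ∧ xR²w) — i.e. a generalized confluence (Geach) condition.
G1: fails — at t but no w* with tR²w* and tR²w*.
G2: holds.
G3: holds.
Valid on: G2, G3.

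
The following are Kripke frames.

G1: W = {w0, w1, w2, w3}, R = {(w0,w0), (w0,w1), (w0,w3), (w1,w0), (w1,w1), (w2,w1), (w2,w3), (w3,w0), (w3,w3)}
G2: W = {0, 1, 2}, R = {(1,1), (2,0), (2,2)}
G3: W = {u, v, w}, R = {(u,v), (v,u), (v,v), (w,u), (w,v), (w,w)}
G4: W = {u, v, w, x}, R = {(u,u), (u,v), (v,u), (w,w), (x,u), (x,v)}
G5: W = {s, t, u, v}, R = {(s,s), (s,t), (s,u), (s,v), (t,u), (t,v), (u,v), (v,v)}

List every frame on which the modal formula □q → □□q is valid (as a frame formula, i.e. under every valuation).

G2, G5

The schema corresponds to transitivity: ∀x ∀y ∀z (Rxy ∧ Ryz → Rxz).
G1: fails — Rw1w0 and Rw0w3 but not Rw1w3.
G2: condition met.
G3: fails — Ruv and Rvu but not Ruu.
G4: fails — Rvu and Ruv but not Rvv.
G5: condition met.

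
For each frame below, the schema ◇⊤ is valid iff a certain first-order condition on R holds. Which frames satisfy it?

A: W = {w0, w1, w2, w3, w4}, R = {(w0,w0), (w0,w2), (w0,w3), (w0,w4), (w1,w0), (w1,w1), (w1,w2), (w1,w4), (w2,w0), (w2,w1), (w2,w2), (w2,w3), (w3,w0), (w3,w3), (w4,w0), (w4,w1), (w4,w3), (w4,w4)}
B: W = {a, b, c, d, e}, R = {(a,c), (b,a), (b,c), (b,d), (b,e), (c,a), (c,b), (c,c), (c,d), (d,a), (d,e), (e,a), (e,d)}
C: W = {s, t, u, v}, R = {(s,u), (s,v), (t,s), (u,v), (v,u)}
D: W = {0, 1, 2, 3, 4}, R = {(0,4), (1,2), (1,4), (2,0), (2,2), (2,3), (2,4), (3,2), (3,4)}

A, B, C

The schema corresponds to seriality: ∀x ∃y Rxy.
A: holds.
B: holds.
C: holds.
D: fails — world 4 has no successor.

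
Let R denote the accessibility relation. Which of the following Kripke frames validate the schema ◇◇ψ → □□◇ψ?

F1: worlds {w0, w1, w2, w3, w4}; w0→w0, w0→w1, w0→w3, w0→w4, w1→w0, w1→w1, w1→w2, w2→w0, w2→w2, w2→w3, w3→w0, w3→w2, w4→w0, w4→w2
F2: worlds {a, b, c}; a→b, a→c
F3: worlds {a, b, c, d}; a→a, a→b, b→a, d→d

This is the axiom for a generalized confluence (Geach) condition; its first-order frame correspondent is ∀x ∀y ∀z ((xR²y ∧ xR²z) → ∃w (y = w ∧ zRw)).
F1: fails — w0R²w1, w0R²w2 but no w with w1=w and w2Rw.
F2: holds.
F3: fails — aR²b, aR²b but no w with b=w and bRw.
Valid on: F2.

F2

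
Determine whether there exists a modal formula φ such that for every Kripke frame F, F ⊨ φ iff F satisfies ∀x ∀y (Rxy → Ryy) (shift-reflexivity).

Yes: it is shift-reflexivity, defined by the T□ schema □(□r → r).

Yes, by □(□r → r)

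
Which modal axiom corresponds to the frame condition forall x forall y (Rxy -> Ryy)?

□(□s → s)

The condition is shift-reflexivity. The T□ schema □(□s → s) defines it.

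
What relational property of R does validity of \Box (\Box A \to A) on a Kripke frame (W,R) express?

Suppose □(□A→A) is valid. Take Rxy and set V(A)={w : Ryw}. Then at y, □A holds; since □(□A→A) at x, □A→A at y, so A at y, i.e. Ryy.
The converse is a direct semantic check.
Frame condition: \forall x \forall y (Rxy \to Ryy).

Shift-reflexivity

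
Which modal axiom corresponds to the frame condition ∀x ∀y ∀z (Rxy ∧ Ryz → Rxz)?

□r → □□r

The condition is transitivity. The 4 schema □r → □□r defines it.
Suppose □r→□□r is valid. Take Rxy, Ryz and set V(r)={w : Rxw}. Then □r at x, so □□r at x, so □r at y, so r at z, i.e. Rxz.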